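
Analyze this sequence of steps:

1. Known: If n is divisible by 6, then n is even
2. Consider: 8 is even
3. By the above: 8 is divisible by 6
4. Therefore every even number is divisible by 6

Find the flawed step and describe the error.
Step 3: By the above: 8 is divisible by 6

Step 3 commits the fallacy of affirming the consequent. The known fact 'divisible by 6 → even' does NOT imply 'even → divisible by 6'. That would be the converse, which is false. For example, 8 is even but 8 ÷ 6 = 1.33, which is not an integer.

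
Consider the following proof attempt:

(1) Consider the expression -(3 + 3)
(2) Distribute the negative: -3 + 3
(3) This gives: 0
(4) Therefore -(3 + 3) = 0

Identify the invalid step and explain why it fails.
Step 2: Distribute the negative: -3 + 3

Step 2 incorrectly distributes the negative sign. The correct distribution is -(3 + 3) = -3 - 3 = -6. The negative must be applied to both terms, not just the first. The error treats -(3 + 3) as -3 + 3, which equals 0 instead of -6.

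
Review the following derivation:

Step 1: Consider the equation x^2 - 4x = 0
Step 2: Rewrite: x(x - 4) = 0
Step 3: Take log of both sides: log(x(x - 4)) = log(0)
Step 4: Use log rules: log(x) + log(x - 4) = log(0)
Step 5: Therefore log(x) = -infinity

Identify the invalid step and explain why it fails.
Step 3: Take log of both sides: log(x(x - 4)) = log(0)

Step 3 takes the logarithm of both sides, resulting in log(0) on the right side. The logarithm is only defined for positive numbers; log(0) is undefined (approaches negative infinity). This operation is invalid.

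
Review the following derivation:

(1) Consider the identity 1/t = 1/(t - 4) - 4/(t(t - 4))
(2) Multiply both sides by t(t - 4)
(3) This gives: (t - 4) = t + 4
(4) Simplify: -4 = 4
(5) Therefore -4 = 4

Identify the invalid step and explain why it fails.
Step 3: This gives: (t - 4) = t + 4

Step 3 makes a sign error when clearing denominators. Multiplying -4/(t(t - 4)) by t(t - 4) gives -4, not +4. The correct result is (t - 4) = t - 4, which is trivially true, not (t - 4) = t + 4. (Step 1 is a valid identity: 1/(t - 4) - 4/(t(t - 4)) = (t - 4)/(t(t - 4)) = 1/t.)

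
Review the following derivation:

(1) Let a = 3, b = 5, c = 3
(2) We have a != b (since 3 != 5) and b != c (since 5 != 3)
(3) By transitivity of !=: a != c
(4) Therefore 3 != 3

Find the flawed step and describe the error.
Step 3: By transitivity of !=: a != c

Step 3 incorrectly applies transitivity to the '!=' relation. Transitivity states: if a R b and b R c, then a R c. However, '!=' is not transitive. Counterexample: 3 != 5 and 5 != 3, but 3 = 3 (both equal 3). Transitivity holds for relations like <, <=, =, but not for !=.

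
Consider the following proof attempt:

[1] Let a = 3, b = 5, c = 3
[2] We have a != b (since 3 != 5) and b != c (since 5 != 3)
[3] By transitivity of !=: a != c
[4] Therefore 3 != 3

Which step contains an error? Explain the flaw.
Step 3: By transitivity of !=: a != c

Step 3 incorrectly applies transitivity to the '!=' relation. Transitivity states: if a R b and b R c, then a R c. However, '!=' is not transitive. Counterexample: 3 != 5 and 5 != 3, but 3 = 3 (both equal 3). Transitivity holds for relations like <, <=, =, but not for !=.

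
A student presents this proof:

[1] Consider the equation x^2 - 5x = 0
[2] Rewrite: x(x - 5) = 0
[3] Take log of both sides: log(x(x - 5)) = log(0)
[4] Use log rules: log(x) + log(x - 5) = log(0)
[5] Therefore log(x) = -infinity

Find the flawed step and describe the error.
Step 3: Take log of both sides: log(x(x - 5)) = log(0)

Step 3 takes the logarithm of both sides, resulting in log(0) on the right side. The logarithm is only defined for positive numbers; log(0) is undefined (approaches negative infinity). This operation is invalid.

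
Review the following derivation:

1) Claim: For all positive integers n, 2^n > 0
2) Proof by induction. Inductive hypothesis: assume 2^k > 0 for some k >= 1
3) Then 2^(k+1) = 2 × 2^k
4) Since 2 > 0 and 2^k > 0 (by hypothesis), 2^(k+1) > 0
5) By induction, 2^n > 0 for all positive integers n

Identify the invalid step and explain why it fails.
Step 5: By induction, 2^n > 0 for all positive integers n

Step 5 concludes the proof by induction, but no base case was ever established. A valid induction proof requires: (1) a base case proving 2^1 > 0, and (2) an inductive step showing IF 2^k > 0 THEN 2^(k+1) > 0. Steps 2-4 correctly establish the inductive step, but without the base case the conclusion in step 5 does not follow.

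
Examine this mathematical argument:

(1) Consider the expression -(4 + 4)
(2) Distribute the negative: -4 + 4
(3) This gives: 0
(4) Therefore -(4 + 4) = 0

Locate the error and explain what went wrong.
Step 2: Distribute the negative: -4 + 4

Step 2 incorrectly distributes the negative sign. The correct distribution is -(4 + 4) = -4 - 4 = -8. The negative must be applied to both terms, not just the first. The error treats -(4 + 4) as -4 + 4, which equals 0 instead of -8.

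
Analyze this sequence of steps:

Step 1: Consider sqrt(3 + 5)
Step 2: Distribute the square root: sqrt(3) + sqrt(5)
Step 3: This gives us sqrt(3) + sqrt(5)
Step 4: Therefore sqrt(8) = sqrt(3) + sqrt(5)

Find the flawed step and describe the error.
Step 2: Distribute the square root: sqrt(3) + sqrt(5)

Step 2 incorrectly 'distributes' the square root over addition. The square root function does not distribute: sqrt(a + b) ≠ sqrt(a) + sqrt(b). In fact, sqrt(3 + 5) = sqrt(8) ≈ 2.8284, while sqrt(3) + sqrt(5) ≈ 3.9681.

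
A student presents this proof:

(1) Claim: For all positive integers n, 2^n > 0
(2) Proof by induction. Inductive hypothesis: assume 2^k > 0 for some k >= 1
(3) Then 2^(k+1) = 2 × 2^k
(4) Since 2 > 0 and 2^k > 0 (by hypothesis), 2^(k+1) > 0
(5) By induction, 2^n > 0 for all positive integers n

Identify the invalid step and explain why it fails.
Step 5: By induction, 2^n > 0 for all positive integers n

Step 5 concludes the proof by induction, but no base case was ever established. A valid induction proof requires: (1) a base case proving 2^1 > 0, and (2) an inductive step showing IF 2^k > 0 THEN 2^(k+1) > 0. Steps 2-4 correctly establish the inductive step, but without the base case the conclusion in step 5 does not follow.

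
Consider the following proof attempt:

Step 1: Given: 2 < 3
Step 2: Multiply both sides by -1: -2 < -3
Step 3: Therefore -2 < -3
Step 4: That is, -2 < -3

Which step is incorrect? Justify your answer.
Step 2: Multiply both sides by -1: -2 < -3

Step 2 multiplies both sides by -1 but fails to reverse the inequality sign. When multiplying (or dividing) an inequality by a negative number, the direction must be reversed. Since 2 < 3, we should get -2 > -3, i.e., -2 > -3.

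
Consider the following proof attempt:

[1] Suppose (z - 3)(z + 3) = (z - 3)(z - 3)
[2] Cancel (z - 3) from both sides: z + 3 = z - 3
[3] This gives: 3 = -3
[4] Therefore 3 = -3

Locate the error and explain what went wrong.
Step 2: Cancel (z - 3) from both sides: z + 3 = z - 3

Step 2 cancels (z - 3) from both sides. This is only valid if (z - 3) ≠ 0, i.e., z ≠ 3. When z = 3, both sides equal zero regardless of the other factors. The correct approach requires considering z = 3 as a separate case.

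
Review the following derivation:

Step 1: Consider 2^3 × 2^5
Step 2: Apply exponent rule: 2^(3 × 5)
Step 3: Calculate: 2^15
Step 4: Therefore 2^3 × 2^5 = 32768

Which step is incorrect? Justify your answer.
Step 2: Apply exponent rule: 2^(3 × 5)

Step 2 incorrectly states that a^b × a^c = a^(b×c). The correct rule is a^b × a^c = a^(b+c). The actual value is 2^3 × 2^5 = 2^8 = 256, not 2^15 = 32768.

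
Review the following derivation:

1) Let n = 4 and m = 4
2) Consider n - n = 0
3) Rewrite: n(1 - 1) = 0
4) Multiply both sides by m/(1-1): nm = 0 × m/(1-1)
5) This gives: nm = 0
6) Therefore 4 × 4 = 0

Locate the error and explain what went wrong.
Step 4: Multiply both sides by m/(1-1): nm = 0 × m/(1-1)

Step 4 multiplies both sides by m/(1-1). However, 1-1 = 0, so this is multiplication by m/0, which is undefined. We cannot multiply by an undefined expression.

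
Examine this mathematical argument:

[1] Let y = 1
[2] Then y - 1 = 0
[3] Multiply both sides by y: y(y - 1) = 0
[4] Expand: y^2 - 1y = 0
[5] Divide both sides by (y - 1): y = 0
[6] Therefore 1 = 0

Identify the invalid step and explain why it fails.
Step 5: Divide both sides by (y - 1): y = 0

Step 5 divides both sides by (y - 1). However, since y = 1, we have (y - 1) = 0. Division by zero is undefined, making this step invalid.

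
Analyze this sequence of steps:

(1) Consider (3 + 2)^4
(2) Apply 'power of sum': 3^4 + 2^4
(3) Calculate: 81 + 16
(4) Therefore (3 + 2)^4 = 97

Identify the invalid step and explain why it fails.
Step 2: Apply 'power of sum': 3^4 + 2^4

Step 2 incorrectly applies a non-existent rule '(a+b)^n = a^n + b^n'. This is false in general. The correct expansion uses the binomial theorem. The actual value is (3 + 2)^4 = 5^4 = 625, not 97.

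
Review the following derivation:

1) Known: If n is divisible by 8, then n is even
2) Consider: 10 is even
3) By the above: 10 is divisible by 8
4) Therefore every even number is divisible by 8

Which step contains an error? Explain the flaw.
Step 3: By the above: 10 is divisible by 8

Step 3 commits the fallacy of affirming the consequent. The known fact 'divisible by 8 → even' does NOT imply 'even → divisible by 8'. That would be the converse, which is false. For example, 10 is even but 10 ÷ 8 = 1.25, which is not an integer.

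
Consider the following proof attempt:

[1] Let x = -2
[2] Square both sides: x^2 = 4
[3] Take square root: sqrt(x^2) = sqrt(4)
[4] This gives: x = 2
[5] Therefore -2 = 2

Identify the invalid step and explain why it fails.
Step 4: This gives: x = 2

Step 4 incorrectly states that sqrt(x^2) = x. The correct identity is sqrt(x^2) = |x|. Since x = -2 < 0, we have sqrt(x^2) = |-2| = 2, not x = -2.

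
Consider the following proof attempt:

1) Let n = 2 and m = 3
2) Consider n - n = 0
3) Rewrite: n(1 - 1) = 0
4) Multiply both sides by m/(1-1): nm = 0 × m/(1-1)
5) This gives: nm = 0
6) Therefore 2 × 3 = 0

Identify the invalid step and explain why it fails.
Step 4: Multiply both sides by m/(1-1): nm = 0 × m/(1-1)

Step 4 multiplies both sides by m/(1-1). However, 1-1 = 0, so this is multiplication by m/0, which is undefined. We cannot multiply by an undefined expression.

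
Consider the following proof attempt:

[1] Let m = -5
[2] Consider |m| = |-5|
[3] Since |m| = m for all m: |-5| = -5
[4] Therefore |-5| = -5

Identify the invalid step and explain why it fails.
Step 3: Since |m| = m for all m: |-5| = -5

Step 3 incorrectly states that |m| = m for all m. The correct definition is |m| = m when m >= 0, and |m| = -m when m < 0. Since -5 < 0, we have |-5| = -(-5) = 5, not -5.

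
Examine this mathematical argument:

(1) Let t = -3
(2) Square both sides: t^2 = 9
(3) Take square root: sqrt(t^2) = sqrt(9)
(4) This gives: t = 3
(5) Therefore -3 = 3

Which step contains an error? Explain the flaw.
Step 4: This gives: t = 3

Step 4 incorrectly states that sqrt(t^2) = t. The correct identity is sqrt(t^2) = |t|. Since t = -3 < 0, we have sqrt(t^2) = |-3| = 3, not t = -3.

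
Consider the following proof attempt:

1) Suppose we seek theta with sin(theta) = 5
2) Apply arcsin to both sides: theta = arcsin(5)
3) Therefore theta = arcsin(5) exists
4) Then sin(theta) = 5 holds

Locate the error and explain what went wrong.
Step 2: Apply arcsin to both sides: theta = arcsin(5)

Step 2 applies arcsin to 5. However, arcsin(x) is only defined for x in [-1, 1] because sin(theta) can only produce values in that range. Since |5| > 1, arcsin(5) is undefined. There is no angle whose sine equals 5.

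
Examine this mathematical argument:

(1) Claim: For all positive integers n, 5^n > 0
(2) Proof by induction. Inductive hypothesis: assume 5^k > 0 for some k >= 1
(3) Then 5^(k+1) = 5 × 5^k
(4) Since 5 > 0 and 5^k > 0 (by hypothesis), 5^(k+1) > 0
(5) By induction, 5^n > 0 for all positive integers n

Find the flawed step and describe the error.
Step 5: By induction, 5^n > 0 for all positive integers n

Step 5 concludes the proof by induction, but no base case was ever established. A valid induction proof requires: (1) a base case proving 5^1 > 0, and (2) an inductive step showing IF 5^k > 0 THEN 5^(k+1) > 0. Steps 2-4 correctly establish the inductive step, but without the base case the conclusion in step 5 does not follow.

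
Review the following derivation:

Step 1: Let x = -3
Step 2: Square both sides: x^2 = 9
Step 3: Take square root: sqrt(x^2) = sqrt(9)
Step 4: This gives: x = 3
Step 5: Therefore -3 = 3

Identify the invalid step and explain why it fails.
Step 4: This gives: x = 3

Step 4 incorrectly states that sqrt(x^2) = x. The correct identity is sqrt(x^2) = |x|. Since x = -3 < 0, we have sqrt(x^2) = |-3| = 3, not x = -3.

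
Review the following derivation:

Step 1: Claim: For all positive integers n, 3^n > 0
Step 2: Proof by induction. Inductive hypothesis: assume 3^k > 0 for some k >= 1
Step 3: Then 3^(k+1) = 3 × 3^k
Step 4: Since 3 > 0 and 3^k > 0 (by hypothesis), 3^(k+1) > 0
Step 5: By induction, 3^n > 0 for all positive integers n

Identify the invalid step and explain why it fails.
Step 5: By induction, 3^n > 0 for all positive integers n

Step 5 concludes the proof by induction, but no base case was ever established. A valid induction proof requires: (1) a base case proving 3^1 > 0, and (2) an inductive step showing IF 3^k > 0 THEN 3^(k+1) > 0. Steps 2-4 correctly establish the inductive step, but without the base case the conclusion in step 5 does not follow.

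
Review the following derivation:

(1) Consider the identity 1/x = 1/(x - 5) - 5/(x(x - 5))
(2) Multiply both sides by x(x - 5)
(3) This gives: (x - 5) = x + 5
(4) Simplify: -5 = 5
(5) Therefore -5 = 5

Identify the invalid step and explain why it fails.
Step 3: This gives: (x - 5) = x + 5

Step 3 makes a sign error when clearing denominators. Multiplying -5/(x(x - 5)) by x(x - 5) gives -5, not +5. The correct result is (x - 5) = x - 5, which is trivially true, not (x - 5) = x + 5. (Step 1 is a valid identity: 1/(x - 5) - 5/(x(x - 5)) = (x - 5)/(x(x - 5)) = 1/x.)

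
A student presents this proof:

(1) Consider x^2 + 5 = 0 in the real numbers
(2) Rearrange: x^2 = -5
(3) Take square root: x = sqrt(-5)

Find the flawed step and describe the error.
Step 3: Take square root: x = sqrt(-5)

Step 3 takes the square root of -5, which is negative. In the real number system, the square root of a negative number is undefined. The equation x^2 + 5 = 0 has no real solutions. Square roots of negative numbers only exist in the complex numbers.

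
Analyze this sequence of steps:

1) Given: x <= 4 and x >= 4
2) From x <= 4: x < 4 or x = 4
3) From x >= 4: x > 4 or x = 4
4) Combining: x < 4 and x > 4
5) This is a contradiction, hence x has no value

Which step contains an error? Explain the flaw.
Step 4: Combining: x < 4 and x > 4

Step 4 incorrectly combines the conditions. From x <= 4 and x >= 4, the intersection is x = 4. The error treats the 'or' cases as 'and' requirements. The correct conclusion is that x = 4 is the unique solution, not that no solution exists.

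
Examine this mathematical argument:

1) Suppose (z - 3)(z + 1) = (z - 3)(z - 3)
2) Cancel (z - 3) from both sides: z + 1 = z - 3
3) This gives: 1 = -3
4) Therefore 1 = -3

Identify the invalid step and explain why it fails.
Step 2: Cancel (z - 3) from both sides: z + 1 = z - 3

Step 2 cancels (z - 3) from both sides. This is only valid if (z - 3) ≠ 0, i.e., z ≠ 3. When z = 3, both sides equal zero regardless of the other factors. The correct approach requires considering z = 3 as a separate case.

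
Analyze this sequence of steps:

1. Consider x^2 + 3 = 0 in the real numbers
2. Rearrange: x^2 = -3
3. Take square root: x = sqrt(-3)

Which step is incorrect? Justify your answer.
Step 3: Take square root: x = sqrt(-3)

Step 3 takes the square root of -3, which is negative. In the real number system, the square root of a negative number is undefined. The equation x^2 + 3 = 0 has no real solutions. Square roots of negative numbers only exist in the complex numbers.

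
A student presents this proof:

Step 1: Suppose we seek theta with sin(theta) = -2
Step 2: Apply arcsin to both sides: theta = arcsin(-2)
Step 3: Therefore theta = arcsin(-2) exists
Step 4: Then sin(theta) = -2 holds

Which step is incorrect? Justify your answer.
Step 2: Apply arcsin to both sides: theta = arcsin(-2)

Step 2 applies arcsin to -2. However, arcsin(x) is only defined for x in [-1, 1] because sin(theta) can only produce values in that range. Since |-2| > 1, arcsin(-2) is undefined. There is no angle whose sine equals -2.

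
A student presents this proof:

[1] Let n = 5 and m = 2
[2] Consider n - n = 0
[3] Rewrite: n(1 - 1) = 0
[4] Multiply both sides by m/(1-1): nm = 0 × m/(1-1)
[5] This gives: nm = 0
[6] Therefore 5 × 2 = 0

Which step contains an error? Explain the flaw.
Step 4: Multiply both sides by m/(1-1): nm = 0 × m/(1-1)

Step 4 multiplies both sides by m/(1-1). However, 1-1 = 0, so this is multiplication by m/0, which is undefined. We cannot multiply by an undefined expression.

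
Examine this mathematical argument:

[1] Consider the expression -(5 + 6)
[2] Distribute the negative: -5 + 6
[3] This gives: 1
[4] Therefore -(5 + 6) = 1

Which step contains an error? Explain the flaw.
Step 2: Distribute the negative: -5 + 6

Step 2 incorrectly distributes the negative sign. The correct distribution is -(5 + 6) = -5 - 6 = -11. The negative must be applied to both terms, not just the first. The error treats -(5 + 6) as -5 + 6, which equals 1 instead of -11.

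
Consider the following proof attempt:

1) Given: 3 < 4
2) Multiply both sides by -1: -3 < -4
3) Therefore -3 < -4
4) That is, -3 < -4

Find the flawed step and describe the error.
Step 2: Multiply both sides by -1: -3 < -4

Step 2 multiplies both sides by -1 but fails to reverse the inequality sign. When multiplying (or dividing) an inequality by a negative number, the direction must be reversed. Since 3 < 4, we should get -3 > -4, i.e., -3 > -4.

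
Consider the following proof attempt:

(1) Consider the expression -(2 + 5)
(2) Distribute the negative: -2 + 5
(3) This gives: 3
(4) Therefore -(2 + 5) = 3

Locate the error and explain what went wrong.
Step 2: Distribute the negative: -2 + 5

Step 2 incorrectly distributes the negative sign. The correct distribution is -(2 + 5) = -2 - 5 = -7. The negative must be applied to both terms, not just the first. The error treats -(2 + 5) as -2 + 5, which equals 3 instead of -7.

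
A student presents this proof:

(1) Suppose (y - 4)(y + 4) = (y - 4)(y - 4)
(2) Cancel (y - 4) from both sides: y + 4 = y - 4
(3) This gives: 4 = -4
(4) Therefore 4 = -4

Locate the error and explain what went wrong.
Step 2: Cancel (y - 4) from both sides: y + 4 = y - 4

Step 2 cancels (y - 4) from both sides. This is only valid if (y - 4) ≠ 0, i.e., y ≠ 4. When y = 4, both sides equal zero regardless of the other factors. The correct approach requires considering y = 4 as a separate case.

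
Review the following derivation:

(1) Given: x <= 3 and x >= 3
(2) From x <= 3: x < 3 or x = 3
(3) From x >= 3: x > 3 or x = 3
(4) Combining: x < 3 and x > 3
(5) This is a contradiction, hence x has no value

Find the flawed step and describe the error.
Step 4: Combining: x < 3 and x > 3

Step 4 incorrectly combines the conditions. From x <= 3 and x >= 3, the intersection is x = 3. The error treats the 'or' cases as 'and' requirements. The correct conclusion is that x = 3 is the unique solution, not that no solution exists.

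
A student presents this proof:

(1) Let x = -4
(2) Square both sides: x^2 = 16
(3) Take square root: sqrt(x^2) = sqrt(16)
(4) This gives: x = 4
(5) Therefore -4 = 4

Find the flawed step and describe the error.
Step 4: This gives: x = 4

Step 4 incorrectly states that sqrt(x^2) = x. The correct identity is sqrt(x^2) = |x|. Since x = -4 < 0, we have sqrt(x^2) = |-4| = 4, not x = -4.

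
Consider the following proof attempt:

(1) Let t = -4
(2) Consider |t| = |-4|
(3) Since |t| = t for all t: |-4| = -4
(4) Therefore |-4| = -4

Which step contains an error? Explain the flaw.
Step 3: Since |t| = t for all t: |-4| = -4

Step 3 incorrectly states that |t| = t for all t. The correct definition is |t| = t when t >= 0, and |t| = -t when t < 0. Since -4 < 0, we have |-4| = -(-4) = 4, not -4.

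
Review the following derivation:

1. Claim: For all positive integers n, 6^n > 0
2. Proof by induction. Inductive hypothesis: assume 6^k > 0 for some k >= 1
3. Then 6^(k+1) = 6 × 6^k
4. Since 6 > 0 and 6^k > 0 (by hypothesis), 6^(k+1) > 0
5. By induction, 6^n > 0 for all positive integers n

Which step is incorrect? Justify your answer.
Step 5: By induction, 6^n > 0 for all positive integers n

Step 5 concludes the proof by induction, but no base case was ever established. A valid induction proof requires: (1) a base case proving 6^1 > 0, and (2) an inductive step showing IF 6^k > 0 THEN 6^(k+1) > 0. Steps 2-4 correctly establish the inductive step, but without the base case the conclusion in step 5 does not follow.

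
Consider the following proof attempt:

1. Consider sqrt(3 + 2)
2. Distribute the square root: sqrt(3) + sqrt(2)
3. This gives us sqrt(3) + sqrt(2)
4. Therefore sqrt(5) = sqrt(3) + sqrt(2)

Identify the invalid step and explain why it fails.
Step 2: Distribute the square root: sqrt(3) + sqrt(2)

Step 2 incorrectly 'distributes' the square root over addition. The square root function does not distribute: sqrt(a + b) ≠ sqrt(a) + sqrt(b). In fact, sqrt(3 + 2) = sqrt(5) ≈ 2.2361, while sqrt(3) + sqrt(2) ≈ 3.1463.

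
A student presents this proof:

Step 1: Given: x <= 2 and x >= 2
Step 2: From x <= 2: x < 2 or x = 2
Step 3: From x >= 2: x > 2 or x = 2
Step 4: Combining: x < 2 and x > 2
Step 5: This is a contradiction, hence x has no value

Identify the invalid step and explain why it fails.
Step 4: Combining: x < 2 and x > 2

Step 4 incorrectly combines the conditions. From x <= 2 and x >= 2, the intersection is x = 2. The error treats the 'or' cases as 'and' requirements. The correct conclusion is that x = 2 is the unique solution, not that no solution exists.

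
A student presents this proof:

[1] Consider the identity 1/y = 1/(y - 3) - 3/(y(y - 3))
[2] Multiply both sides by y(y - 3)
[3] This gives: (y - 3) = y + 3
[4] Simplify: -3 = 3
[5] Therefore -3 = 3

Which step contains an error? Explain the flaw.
Step 3: This gives: (y - 3) = y + 3

Step 3 makes a sign error when clearing denominators. Multiplying -3/(y(y - 3)) by y(y - 3) gives -3, not +3. The correct result is (y - 3) = y - 3, which is trivially true, not (y - 3) = y + 3. (Step 1 is a valid identity: 1/(y - 3) - 3/(y(y - 3)) = (y - 3)/(y(y - 3)) = 1/y.)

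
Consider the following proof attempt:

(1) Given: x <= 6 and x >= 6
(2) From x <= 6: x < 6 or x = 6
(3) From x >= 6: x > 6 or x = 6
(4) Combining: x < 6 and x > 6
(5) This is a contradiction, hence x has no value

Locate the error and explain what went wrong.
Step 4: Combining: x < 6 and x > 6

Step 4 incorrectly combines the conditions. From x <= 6 and x >= 6, the intersection is x = 6. The error treats the 'or' cases as 'and' requirements. The correct conclusion is that x = 6 is the unique solution, not that no solution exists.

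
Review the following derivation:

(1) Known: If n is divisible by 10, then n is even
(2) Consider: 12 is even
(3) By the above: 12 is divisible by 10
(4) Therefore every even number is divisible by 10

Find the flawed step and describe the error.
Step 3: By the above: 12 is divisible by 10

Step 3 commits the fallacy of affirming the consequent. The known fact 'divisible by 10 → even' does NOT imply 'even → divisible by 10'. That would be the converse, which is false. For example, 12 is even but 12 ÷ 10 = 1.20, which is not an integer.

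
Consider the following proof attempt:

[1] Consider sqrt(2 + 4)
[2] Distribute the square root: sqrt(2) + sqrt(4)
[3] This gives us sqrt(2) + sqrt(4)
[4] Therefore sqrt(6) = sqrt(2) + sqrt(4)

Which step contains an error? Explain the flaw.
Step 2: Distribute the square root: sqrt(2) + sqrt(4)

Step 2 incorrectly 'distributes' the square root over addition. The square root function does not distribute: sqrt(a + b) ≠ sqrt(a) + sqrt(b). In fact, sqrt(2 + 4) = sqrt(6) ≈ 2.4495, while sqrt(2) + sqrt(4) ≈ 3.4142.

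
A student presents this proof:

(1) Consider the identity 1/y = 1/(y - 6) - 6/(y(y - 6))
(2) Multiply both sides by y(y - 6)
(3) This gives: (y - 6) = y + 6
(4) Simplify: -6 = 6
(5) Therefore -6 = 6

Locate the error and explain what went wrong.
Step 3: This gives: (y - 6) = y + 6

Step 3 makes a sign error when clearing denominators. Multiplying -6/(y(y - 6)) by y(y - 6) gives -6, not +6. The correct result is (y - 6) = y - 6, which is trivially true, not (y - 6) = y + 6. (Step 1 is a valid identity: 1/(y - 6) - 6/(y(y - 6)) = (y - 6)/(y(y - 6)) = 1/y.)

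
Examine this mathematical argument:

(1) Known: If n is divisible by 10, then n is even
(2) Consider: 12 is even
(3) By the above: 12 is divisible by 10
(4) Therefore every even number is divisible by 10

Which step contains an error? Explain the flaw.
Step 3: By the above: 12 is divisible by 10

Step 3 commits the fallacy of affirming the consequent. The known fact 'divisible by 10 → even' does NOT imply 'even → divisible by 10'. That would be the converse, which is false. For example, 12 is even but 12 ÷ 10 = 1.20, which is not an integer.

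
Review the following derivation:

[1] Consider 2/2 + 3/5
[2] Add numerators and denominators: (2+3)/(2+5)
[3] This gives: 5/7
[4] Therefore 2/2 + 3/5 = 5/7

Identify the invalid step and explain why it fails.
Step 2: Add numerators and denominators: (2+3)/(2+5)

Step 2 incorrectly adds fractions by separately adding numerators and denominators. This is wrong. The correct method requires a common denominator: 2/2 + 3/5 = (2×5 + 3×2)/(2×5) = 16/10 = 8/5. The method used gives 5/7, which is different.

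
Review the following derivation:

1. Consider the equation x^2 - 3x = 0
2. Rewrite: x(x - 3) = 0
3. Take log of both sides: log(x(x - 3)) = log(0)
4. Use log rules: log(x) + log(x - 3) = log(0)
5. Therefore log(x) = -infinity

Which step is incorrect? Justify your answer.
Step 3: Take log of both sides: log(x(x - 3)) = log(0)

Step 3 takes the logarithm of both sides, resulting in log(0) on the right side. The logarithm is only defined for positive numbers; log(0) is undefined (approaches negative infinity). This operation is invalid.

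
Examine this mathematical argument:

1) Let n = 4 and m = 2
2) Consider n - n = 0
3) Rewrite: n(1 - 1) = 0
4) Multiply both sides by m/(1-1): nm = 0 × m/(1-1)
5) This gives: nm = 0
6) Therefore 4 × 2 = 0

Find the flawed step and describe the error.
Step 4: Multiply both sides by m/(1-1): nm = 0 × m/(1-1)

Step 4 multiplies both sides by m/(1-1). However, 1-1 = 0, so this is multiplication by m/0, which is undefined. We cannot multiply by an undefined expression.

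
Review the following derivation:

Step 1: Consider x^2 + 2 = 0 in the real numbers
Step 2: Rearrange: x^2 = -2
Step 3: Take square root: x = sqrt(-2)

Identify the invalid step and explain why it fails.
Step 3: Take square root: x = sqrt(-2)

Step 3 takes the square root of -2, which is negative. In the real number system, the square root of a negative number is undefined. The equation x^2 + 2 = 0 has no real solutions. Square roots of negative numbers only exist in the complex numbers.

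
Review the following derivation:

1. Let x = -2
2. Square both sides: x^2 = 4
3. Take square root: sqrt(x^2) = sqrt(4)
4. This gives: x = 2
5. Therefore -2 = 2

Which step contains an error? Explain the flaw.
Step 4: This gives: x = 2

Step 4 incorrectly states that sqrt(x^2) = x. The correct identity is sqrt(x^2) = |x|. Since x = -2 < 0, we have sqrt(x^2) = |-2| = 2, not x = -2.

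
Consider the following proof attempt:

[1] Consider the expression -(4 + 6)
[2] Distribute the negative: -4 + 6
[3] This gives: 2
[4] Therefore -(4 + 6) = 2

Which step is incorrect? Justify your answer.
Step 2: Distribute the negative: -4 + 6

Step 2 incorrectly distributes the negative sign. The correct distribution is -(4 + 6) = -4 - 6 = -10. The negative must be applied to both terms, not just the first. The error treats -(4 + 6) as -4 + 6, which equals 2 instead of -10.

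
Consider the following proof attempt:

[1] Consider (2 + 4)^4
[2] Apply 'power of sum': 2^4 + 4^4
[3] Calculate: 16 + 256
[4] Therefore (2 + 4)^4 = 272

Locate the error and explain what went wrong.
Step 2: Apply 'power of sum': 2^4 + 4^4

Step 2 incorrectly applies a non-existent rule '(a+b)^n = a^n + b^n'. This is false in general. The correct expansion uses the binomial theorem. The actual value is (2 + 4)^4 = 6^4 = 1296, not 272.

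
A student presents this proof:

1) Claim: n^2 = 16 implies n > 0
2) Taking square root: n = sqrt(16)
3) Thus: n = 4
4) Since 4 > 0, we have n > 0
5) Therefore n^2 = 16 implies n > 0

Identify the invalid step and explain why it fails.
Step 2: Taking square root: n = sqrt(16)

Step 2 takes the square root and assumes the positive root only. The equation n^2 = 16 actually has two solutions: n = 4 and n = -4. The proof silently assumes n > 0 without justification, then uses this assumption to conclude n > 0, which is circular. The counterexample n = -4 shows the claim is false.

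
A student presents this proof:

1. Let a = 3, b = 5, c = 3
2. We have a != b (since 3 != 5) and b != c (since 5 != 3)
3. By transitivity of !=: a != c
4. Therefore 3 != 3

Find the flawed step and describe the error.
Step 3: By transitivity of !=: a != c

Step 3 incorrectly applies transitivity to the '!=' relation. Transitivity states: if a R b and b R c, then a R c. However, '!=' is not transitive. Counterexample: 3 != 5 and 5 != 3, but 3 = 3 (both equal 3). Transitivity holds for relations like <, <=, =, but not for !=.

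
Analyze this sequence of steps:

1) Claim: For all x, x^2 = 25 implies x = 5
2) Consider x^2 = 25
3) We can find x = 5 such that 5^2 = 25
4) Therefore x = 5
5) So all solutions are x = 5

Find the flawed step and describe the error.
Step 4: Therefore x = 5

Step 4 incorrectly concludes that x = 5 is the only solution. The proof shows that x = 5 is A solution (existence), but does not show it is the ONLY solution (uniqueness). In fact, x = -5 is also a solution since (-5)^2 = 25. Finding one solution doesn't prove there are no others.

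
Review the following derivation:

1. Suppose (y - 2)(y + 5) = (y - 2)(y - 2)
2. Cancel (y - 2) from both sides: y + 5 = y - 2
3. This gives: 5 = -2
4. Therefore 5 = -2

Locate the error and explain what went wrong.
Step 2: Cancel (y - 2) from both sides: y + 5 = y - 2

Step 2 cancels (y - 2) from both sides. This is only valid if (y - 2) ≠ 0, i.e., y ≠ 2. When y = 2, both sides equal zero regardless of the other factors. The correct approach requires considering y = 2 as a separate case.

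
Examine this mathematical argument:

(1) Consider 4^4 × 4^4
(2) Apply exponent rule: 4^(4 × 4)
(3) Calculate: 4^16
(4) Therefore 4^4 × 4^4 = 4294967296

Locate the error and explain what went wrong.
Step 2: Apply exponent rule: 4^(4 × 4)

Step 2 incorrectly states that a^b × a^c = a^(b×c). The correct rule is a^b × a^c = a^(b+c). The actual value is 4^4 × 4^4 = 4^8 = 65536, not 4^16 = 4294967296.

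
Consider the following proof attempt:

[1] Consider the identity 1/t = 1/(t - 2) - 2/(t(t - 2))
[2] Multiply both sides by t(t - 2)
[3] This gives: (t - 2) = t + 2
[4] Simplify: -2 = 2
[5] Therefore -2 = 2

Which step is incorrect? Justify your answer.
Step 3: This gives: (t - 2) = t + 2

Step 3 makes a sign error when clearing denominators. Multiplying -2/(t(t - 2)) by t(t - 2) gives -2, not +2. The correct result is (t - 2) = t - 2, which is trivially true, not (t - 2) = t + 2. (Step 1 is a valid identity: 1/(t - 2) - 2/(t(t - 2)) = (t - 2)/(t(t - 2)) = 1/t.)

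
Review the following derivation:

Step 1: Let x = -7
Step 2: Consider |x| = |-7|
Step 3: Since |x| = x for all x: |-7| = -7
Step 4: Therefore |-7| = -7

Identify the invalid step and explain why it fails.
Step 3: Since |x| = x for all x: |-7| = -7

Step 3 incorrectly states that |x| = x for all x. The correct definition is |x| = x when x >= 0, and |x| = -x when x < 0. Since -7 < 0, we have |-7| = -(-7) = 7, not -7.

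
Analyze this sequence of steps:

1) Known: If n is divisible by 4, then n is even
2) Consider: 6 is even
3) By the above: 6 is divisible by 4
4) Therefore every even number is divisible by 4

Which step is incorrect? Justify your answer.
Step 3: By the above: 6 is divisible by 4

Step 3 commits the fallacy of affirming the consequent. The known fact 'divisible by 4 → even' does NOT imply 'even → divisible by 4'. That would be the converse, which is false. For example, 6 is even but 6 ÷ 4 = 1.50, which is not an integer.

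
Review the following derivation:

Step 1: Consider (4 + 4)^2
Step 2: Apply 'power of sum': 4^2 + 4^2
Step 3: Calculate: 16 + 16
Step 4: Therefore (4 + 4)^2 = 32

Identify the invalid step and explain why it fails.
Step 2: Apply 'power of sum': 4^2 + 4^2

Step 2 incorrectly applies a non-existent rule '(a+b)^n = a^n + b^n'. This is false in general. The correct expansion uses the binomial theorem. The actual value is (4 + 4)^2 = 8^2 = 64, not 32.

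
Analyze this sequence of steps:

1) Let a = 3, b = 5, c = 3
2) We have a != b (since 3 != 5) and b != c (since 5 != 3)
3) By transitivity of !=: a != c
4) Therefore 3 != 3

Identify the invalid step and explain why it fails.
Step 3: By transitivity of !=: a != c

Step 3 incorrectly applies transitivity to the '!=' relation. Transitivity states: if a R b and b R c, then a R c. However, '!=' is not transitive. Counterexample: 3 != 5 and 5 != 3, but 3 = 3 (both equal 3). Transitivity holds for relations like <, <=, =, but not for !=.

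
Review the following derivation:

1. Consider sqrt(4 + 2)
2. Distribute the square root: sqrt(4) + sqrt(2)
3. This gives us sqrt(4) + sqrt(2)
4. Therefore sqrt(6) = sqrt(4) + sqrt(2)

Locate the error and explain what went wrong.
Step 2: Distribute the square root: sqrt(4) + sqrt(2)

Step 2 incorrectly 'distributes' the square root over addition. The square root function does not distribute: sqrt(a + b) ≠ sqrt(a) + sqrt(b). In fact, sqrt(4 + 2) = sqrt(6) ≈ 2.4495, while sqrt(4) + sqrt(2) ≈ 3.4142.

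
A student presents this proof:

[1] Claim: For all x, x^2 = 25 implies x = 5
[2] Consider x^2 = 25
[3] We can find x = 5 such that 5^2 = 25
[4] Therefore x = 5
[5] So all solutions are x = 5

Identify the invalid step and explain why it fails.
Step 4: Therefore x = 5

Step 4 incorrectly concludes that x = 5 is the only solution. The proof shows that x = 5 is A solution (existence), but does not show it is the ONLY solution (uniqueness). In fact, x = -5 is also a solution since (-5)^2 = 25. Finding one solution doesn't prove there are no others.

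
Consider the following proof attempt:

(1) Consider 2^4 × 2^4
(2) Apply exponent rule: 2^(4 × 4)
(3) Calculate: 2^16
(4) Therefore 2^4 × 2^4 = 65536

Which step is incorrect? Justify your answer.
Step 2: Apply exponent rule: 2^(4 × 4)

Step 2 incorrectly states that a^b × a^c = a^(b×c). The correct rule is a^b × a^c = a^(b+c). The actual value is 2^4 × 2^4 = 2^8 = 256, not 2^16 = 65536.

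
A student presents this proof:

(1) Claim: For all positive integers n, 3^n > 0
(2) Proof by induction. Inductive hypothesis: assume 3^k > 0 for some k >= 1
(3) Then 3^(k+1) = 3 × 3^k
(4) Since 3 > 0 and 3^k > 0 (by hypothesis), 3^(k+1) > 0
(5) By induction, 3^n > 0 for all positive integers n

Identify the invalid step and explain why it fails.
Step 5: By induction, 3^n > 0 for all positive integers n

Step 5 concludes the proof by induction, but no base case was ever established. A valid induction proof requires: (1) a base case proving 3^1 > 0, and (2) an inductive step showing IF 3^k > 0 THEN 3^(k+1) > 0. Steps 2-4 correctly establish the inductive step, but without the base case the conclusion in step 5 does not follow.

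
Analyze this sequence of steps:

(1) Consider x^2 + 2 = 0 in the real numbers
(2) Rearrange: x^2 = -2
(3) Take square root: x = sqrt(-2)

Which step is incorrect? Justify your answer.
Step 3: Take square root: x = sqrt(-2)

Step 3 takes the square root of -2, which is negative. In the real number system, the square root of a negative number is undefined. The equation x^2 + 2 = 0 has no real solutions. Square roots of negative numbers only exist in the complex numbers.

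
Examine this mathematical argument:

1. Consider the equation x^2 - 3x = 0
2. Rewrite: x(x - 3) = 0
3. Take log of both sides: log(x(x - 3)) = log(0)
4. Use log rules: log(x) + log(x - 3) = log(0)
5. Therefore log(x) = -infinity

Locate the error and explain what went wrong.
Step 3: Take log of both sides: log(x(x - 3)) = log(0)

Step 3 takes the logarithm of both sides, resulting in log(0) on the right side. The logarithm is only defined for positive numbers; log(0) is undefined (approaches negative infinity). This operation is invalid.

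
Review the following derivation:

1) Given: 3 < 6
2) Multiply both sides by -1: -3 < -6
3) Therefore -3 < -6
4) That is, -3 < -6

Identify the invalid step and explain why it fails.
Step 2: Multiply both sides by -1: -3 < -6

Step 2 multiplies both sides by -1 but fails to reverse the inequality sign. When multiplying (or dividing) an inequality by a negative number, the direction must be reversed. Since 3 < 6, we should get -3 > -6, i.e., -3 > -6.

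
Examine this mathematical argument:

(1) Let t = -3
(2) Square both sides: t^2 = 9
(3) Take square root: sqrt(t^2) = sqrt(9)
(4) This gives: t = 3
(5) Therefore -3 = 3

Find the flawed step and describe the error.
Step 4: This gives: t = 3

Step 4 incorrectly states that sqrt(t^2) = t. The correct identity is sqrt(t^2) = |t|. Since t = -3 < 0, we have sqrt(t^2) = |-3| = 3, not t = -3.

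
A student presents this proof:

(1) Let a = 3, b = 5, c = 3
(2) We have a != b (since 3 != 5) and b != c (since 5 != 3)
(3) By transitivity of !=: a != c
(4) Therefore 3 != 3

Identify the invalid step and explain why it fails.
Step 3: By transitivity of !=: a != c

Step 3 incorrectly applies transitivity to the '!=' relation. Transitivity states: if a R b and b R c, then a R c. However, '!=' is not transitive. Counterexample: 3 != 5 and 5 != 3, but 3 = 3 (both equal 3). Transitivity holds for relations like <, <=, =, but not for !=.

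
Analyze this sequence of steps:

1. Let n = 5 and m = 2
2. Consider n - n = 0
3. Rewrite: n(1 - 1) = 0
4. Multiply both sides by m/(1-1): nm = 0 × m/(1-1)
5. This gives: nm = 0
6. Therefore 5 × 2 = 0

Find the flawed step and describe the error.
Step 4: Multiply both sides by m/(1-1): nm = 0 × m/(1-1)

Step 4 multiplies both sides by m/(1-1). However, 1-1 = 0, so this is multiplication by m/0, which is undefined. We cannot multiply by an undefined expression.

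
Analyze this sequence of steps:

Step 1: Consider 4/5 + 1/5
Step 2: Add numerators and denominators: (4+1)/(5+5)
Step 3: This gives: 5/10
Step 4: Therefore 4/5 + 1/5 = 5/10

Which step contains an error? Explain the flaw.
Step 2: Add numerators and denominators: (4+1)/(5+5)

Step 2 incorrectly adds fractions by separately adding numerators and denominators. This is wrong. The correct method requires a common denominator: 4/5 + 1/5 = (4×5 + 1×5)/(5×5) = 25/25 = 1. The method used gives 5/10, which is different.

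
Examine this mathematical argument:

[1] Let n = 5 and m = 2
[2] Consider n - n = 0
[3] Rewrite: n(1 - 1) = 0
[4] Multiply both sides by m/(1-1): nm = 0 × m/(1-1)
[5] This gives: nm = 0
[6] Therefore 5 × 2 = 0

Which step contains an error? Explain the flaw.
Step 4: Multiply both sides by m/(1-1): nm = 0 × m/(1-1)

Step 4 multiplies both sides by m/(1-1). However, 1-1 = 0, so this is multiplication by m/0, which is undefined. We cannot multiply by an undefined expression.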